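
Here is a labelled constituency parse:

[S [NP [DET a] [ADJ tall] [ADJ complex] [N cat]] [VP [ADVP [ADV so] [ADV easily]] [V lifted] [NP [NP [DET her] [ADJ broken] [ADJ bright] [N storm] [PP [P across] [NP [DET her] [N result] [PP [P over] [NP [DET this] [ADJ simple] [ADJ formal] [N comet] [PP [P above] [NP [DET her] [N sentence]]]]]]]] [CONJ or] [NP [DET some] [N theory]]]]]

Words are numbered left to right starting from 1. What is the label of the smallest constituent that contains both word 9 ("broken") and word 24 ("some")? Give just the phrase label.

Word 9 lies under S → VP → NP → NP → ADJ; word 24 lies under S → VP → NP → NP → DET. The lowest shared node is the NP.

NP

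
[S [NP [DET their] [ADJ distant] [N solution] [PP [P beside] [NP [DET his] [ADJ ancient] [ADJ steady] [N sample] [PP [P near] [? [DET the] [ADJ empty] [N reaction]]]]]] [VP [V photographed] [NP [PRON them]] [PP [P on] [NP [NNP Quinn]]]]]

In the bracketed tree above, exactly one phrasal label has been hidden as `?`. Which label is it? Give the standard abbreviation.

NP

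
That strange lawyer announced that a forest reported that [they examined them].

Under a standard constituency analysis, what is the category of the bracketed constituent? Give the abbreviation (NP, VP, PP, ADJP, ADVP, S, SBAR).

S

The bracketed span "they examined them" is headed by "examined", making it a clause (S).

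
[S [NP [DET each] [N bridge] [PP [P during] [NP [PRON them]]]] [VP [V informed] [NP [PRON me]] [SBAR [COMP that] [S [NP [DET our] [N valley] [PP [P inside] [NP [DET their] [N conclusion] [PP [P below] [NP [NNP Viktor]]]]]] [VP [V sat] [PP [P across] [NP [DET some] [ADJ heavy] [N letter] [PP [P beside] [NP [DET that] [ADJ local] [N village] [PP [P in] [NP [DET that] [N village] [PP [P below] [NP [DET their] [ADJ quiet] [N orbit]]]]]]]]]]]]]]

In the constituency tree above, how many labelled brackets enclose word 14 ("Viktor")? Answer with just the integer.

The word sits inside NNP, which is inside NP, inside PP, inside NP, inside PP, inside NP, inside S, inside SBAR, inside VP, inside S — 10 brackets in all.

10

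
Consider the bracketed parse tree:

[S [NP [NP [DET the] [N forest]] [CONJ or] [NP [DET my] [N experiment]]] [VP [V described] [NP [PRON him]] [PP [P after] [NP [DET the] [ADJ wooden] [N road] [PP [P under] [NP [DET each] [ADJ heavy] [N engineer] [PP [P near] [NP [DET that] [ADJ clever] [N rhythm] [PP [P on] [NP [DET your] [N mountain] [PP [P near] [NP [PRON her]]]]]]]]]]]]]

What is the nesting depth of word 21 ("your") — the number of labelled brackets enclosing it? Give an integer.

The word sits inside DET, which is inside NP, inside PP, inside NP, inside PP, inside NP, inside PP, inside NP, inside PP, inside VP, inside S — 11 brackets in all.

11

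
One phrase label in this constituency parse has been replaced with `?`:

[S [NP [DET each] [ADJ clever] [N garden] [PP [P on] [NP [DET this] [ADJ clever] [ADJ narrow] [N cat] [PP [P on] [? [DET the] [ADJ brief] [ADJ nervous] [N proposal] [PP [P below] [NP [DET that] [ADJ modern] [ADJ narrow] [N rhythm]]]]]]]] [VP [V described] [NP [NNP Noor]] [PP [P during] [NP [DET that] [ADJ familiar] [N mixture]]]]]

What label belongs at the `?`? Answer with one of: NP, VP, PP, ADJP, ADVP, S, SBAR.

The `?` node immediately contains: DET 'the', ADJ 'brief', ADJ 'nervous', N 'proposal', PP. That is the internal structure of a noun phrase, so the label is NP.

NP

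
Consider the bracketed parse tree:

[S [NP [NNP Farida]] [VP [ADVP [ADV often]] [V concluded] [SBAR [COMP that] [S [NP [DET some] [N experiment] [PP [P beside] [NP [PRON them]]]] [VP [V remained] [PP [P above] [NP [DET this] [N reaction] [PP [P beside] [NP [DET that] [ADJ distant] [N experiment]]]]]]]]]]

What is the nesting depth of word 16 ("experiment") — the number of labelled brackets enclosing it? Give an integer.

10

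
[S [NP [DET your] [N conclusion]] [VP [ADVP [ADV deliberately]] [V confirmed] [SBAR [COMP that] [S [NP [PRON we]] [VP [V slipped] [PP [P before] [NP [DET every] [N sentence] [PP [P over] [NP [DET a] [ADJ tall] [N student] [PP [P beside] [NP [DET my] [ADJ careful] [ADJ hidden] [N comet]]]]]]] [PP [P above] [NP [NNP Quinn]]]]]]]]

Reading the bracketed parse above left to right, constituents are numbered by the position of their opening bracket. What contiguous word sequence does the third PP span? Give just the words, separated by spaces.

beside my careful hidden comet

In left-to-right order the PP constituents are "before every sentence over a tall student beside my careful hidden comet"; "over a tall student beside my careful hidden comet"; "beside my careful hidden comet"; "above Quinn". Number 3 is "beside my careful hidden comet".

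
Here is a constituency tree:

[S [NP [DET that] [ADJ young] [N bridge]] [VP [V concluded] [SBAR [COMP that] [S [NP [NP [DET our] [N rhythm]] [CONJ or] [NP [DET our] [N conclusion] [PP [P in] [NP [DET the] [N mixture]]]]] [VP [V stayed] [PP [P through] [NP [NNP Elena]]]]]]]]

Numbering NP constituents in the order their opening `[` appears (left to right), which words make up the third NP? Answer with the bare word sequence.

our rhythm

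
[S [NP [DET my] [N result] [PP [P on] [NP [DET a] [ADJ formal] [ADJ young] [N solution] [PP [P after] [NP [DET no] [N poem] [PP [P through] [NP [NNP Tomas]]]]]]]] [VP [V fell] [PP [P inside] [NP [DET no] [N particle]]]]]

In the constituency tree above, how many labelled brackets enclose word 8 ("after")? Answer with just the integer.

6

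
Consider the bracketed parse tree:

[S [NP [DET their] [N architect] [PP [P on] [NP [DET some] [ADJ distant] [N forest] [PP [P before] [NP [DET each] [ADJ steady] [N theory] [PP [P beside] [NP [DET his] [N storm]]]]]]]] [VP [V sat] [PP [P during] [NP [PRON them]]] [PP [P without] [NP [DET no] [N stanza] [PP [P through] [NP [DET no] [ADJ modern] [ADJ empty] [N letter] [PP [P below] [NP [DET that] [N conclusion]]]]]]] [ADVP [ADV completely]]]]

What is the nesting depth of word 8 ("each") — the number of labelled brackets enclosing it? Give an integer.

7

Path from the root down to the word: S → NP → PP → NP → PP → NP → DET. That is 7 enclosing brackets.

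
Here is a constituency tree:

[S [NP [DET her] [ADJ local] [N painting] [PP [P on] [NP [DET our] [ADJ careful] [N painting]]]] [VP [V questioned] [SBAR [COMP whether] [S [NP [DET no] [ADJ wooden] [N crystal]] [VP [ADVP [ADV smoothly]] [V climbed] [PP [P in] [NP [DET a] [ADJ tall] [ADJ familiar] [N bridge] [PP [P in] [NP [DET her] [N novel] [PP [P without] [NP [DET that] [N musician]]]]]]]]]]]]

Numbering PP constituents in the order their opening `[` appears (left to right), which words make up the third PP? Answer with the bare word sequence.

in her novel without that musician

The PP opening brackets appear, in order, over: "on our careful painting"; "in a tall familiar bridge in her novel without that musician"; "in her novel without that musician"; "without that musician". The third one spans "in her novel without that musician".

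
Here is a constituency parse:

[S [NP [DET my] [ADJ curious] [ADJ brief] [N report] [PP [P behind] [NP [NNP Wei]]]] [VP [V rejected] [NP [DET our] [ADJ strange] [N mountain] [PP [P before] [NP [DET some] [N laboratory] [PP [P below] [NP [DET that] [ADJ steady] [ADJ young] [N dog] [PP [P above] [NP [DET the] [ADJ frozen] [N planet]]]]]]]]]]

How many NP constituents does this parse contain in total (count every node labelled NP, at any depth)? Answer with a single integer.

6

Scanning left to right, an opening `[NP` appears at word positions 1, 6, 8, 12, 15, 20 — 6 in total.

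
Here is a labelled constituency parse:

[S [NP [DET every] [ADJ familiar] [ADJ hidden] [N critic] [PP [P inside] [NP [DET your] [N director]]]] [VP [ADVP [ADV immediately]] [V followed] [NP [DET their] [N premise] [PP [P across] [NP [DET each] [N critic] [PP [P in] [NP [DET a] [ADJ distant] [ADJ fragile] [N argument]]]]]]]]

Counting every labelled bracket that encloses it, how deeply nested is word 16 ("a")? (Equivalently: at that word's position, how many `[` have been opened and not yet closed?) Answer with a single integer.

Counting open brackets not yet closed at "a": [S [VP [NP [PP [NP [PP [NP [DET = 8.

8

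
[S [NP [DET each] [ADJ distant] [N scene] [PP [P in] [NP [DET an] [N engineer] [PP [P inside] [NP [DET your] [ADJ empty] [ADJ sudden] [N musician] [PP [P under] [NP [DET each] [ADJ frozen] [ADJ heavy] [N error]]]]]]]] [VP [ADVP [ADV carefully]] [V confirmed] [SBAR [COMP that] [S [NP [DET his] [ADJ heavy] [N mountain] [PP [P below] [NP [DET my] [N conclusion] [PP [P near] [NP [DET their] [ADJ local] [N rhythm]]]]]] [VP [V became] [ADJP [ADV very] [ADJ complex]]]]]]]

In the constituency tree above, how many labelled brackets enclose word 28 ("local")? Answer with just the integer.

10

The word sits inside ADJ, which is inside NP, inside PP, inside NP, inside PP, inside NP, inside S, inside SBAR, inside VP, inside S — 10 brackets in all.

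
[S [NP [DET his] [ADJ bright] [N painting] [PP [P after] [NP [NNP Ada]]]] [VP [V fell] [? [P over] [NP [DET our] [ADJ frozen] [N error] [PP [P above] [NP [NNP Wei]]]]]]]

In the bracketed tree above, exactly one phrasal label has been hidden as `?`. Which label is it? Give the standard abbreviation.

The `?` node immediately contains: P 'over', NP. That is the internal structure of a prepositional phrase, so the label is PP.

PP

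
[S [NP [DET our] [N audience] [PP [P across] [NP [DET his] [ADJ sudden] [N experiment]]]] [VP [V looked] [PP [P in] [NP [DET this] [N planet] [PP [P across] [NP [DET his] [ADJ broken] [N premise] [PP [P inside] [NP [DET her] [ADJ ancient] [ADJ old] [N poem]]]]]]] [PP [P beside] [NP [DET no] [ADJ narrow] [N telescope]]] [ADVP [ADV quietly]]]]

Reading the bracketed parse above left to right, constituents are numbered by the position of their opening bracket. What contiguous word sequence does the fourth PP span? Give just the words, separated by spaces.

inside her ancient old poem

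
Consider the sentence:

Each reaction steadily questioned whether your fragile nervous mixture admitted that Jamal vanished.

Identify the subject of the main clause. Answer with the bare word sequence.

each reaction

In the main clause the verb is "questioned"; the NP preceding it, "each reaction", is the subject.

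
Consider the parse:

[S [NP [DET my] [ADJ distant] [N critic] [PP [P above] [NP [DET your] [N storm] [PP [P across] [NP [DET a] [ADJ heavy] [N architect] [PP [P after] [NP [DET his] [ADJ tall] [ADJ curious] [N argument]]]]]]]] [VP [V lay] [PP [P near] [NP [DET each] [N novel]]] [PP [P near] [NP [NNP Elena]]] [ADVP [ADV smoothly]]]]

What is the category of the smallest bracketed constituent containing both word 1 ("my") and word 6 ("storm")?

NP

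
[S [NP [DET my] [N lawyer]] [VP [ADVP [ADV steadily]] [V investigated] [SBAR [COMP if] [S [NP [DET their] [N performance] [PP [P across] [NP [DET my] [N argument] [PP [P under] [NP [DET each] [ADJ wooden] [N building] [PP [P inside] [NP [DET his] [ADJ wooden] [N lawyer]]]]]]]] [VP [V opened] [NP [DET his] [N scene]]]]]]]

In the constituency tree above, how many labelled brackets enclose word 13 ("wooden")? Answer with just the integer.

10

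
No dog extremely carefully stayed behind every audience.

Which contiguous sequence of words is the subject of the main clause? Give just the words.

"no dog" is the NP that combines with the VP headed by "stayed" to form the main clause — the subject.

no dog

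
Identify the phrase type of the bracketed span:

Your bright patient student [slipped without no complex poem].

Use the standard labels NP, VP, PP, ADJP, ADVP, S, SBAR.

The bracketed span "slipped without no complex poem" is headed by "slipped", making it a verb phrase (VP).

VP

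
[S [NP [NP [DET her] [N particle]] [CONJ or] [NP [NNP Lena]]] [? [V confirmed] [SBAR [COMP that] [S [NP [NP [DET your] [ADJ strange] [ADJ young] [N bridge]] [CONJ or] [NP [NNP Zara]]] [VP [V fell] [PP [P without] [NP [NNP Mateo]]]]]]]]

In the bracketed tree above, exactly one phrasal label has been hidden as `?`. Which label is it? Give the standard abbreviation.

A constituent whose immediate children are V 'confirmed', SBAR is a verb phrase: VP.

VP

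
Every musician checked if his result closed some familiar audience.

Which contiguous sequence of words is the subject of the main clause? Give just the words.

The subject of the main clause is the NP immediately before the verb "checked": "every musician".

every musician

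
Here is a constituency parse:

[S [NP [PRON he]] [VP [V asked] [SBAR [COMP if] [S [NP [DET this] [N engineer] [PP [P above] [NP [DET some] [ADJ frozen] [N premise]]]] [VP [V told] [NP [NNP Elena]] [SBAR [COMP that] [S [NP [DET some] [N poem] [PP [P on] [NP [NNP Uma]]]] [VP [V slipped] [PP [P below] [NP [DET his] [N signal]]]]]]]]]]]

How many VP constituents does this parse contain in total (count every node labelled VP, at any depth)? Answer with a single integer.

3

Listing each VP by its span: [VP asked if this engineer above some frozen premise told Elena that some poem on Uma slipped below his signal]; [VP told Elena that some poem on Uma slipped below his signal]; [VP slipped below his signal] — that makes 3.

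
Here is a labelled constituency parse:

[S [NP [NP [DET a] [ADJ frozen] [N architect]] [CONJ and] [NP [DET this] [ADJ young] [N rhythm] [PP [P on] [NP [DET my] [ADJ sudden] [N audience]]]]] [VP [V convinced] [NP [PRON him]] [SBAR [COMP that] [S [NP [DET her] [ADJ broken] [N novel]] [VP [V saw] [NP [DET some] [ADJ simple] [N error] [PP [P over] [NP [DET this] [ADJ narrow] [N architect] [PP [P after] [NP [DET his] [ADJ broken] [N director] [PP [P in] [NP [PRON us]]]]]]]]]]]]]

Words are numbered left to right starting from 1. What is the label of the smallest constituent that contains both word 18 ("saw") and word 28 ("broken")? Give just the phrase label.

Word 18 lies under S → VP → SBAR → S → VP → V; word 28 lies under S → VP → SBAR → S → VP → NP → PP → NP → PP → NP → ADJ. The lowest shared node is the VP.

VP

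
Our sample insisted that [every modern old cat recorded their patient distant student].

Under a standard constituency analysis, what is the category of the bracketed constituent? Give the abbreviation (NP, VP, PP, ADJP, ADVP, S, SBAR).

S

"recorded" is the head of the bracketed span, so the span is a clause: S.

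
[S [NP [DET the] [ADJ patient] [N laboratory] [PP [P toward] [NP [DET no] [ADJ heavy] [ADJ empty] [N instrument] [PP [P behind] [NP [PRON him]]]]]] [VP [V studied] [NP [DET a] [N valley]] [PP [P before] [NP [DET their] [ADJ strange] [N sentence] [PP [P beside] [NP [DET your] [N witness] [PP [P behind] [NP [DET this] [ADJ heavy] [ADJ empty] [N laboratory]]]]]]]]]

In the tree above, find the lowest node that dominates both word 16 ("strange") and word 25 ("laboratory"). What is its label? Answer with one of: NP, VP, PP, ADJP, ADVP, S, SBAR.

Word 16 lies under S → VP → PP → NP → ADJ; word 25 lies under S → VP → PP → NP → PP → NP → PP → NP → N. The lowest shared node is the NP.

NP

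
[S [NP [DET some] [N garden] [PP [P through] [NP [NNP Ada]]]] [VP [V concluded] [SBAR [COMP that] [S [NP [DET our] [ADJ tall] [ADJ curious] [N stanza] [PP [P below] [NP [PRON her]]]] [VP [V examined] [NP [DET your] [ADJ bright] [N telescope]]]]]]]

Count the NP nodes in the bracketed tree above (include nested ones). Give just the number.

5

The NP constituents are: [NP some garden through Ada]; [NP Ada]; [NP our tall curious stanza below her]; [NP her]; [NP your bright telescope]. Total: 5.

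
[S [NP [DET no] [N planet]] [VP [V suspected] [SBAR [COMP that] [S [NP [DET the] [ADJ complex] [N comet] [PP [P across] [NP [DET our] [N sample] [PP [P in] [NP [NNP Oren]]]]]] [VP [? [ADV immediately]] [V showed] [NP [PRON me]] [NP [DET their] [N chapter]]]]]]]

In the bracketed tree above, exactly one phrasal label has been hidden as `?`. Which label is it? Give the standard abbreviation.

ADVP

A constituent whose immediate children are ADV 'immediately' is an adverb phrase: ADVP.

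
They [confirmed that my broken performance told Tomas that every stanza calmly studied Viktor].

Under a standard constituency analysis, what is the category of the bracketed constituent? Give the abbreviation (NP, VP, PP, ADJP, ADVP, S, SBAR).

VP

"confirmed" is the head of the bracketed span, so the span is a verb phrase: VP.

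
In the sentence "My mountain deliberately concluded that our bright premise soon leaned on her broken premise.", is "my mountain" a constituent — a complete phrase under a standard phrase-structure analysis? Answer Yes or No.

Yes

The sequence corresponds to a single NP node — the noun phrase "my mountain".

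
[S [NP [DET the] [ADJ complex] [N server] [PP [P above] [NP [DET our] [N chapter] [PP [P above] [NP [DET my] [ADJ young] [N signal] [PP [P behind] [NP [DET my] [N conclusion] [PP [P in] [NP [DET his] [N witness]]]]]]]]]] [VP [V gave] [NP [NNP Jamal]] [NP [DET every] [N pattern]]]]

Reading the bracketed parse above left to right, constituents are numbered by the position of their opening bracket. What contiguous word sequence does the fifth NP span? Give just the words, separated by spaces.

his witness

In left-to-right order the NP constituents are "the complex server above our chapter above my young signal behind my conclusion in his witness"; "our chapter above my young signal behind my conclusion in his witness"; "my young signal behind my conclusion in his witness"; "my conclusion in his witness"; "his witness"; "Jamal"; "every pattern". Number 5 is "his witness".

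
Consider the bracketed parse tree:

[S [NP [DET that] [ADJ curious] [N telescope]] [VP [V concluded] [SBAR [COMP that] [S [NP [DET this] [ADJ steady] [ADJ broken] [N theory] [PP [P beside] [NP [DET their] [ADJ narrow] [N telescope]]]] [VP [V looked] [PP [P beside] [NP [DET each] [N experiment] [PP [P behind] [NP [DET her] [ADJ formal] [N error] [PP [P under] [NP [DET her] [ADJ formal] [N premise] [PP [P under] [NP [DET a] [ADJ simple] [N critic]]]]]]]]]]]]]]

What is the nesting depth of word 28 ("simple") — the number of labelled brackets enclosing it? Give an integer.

14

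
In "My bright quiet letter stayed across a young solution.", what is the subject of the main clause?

my bright quiet letter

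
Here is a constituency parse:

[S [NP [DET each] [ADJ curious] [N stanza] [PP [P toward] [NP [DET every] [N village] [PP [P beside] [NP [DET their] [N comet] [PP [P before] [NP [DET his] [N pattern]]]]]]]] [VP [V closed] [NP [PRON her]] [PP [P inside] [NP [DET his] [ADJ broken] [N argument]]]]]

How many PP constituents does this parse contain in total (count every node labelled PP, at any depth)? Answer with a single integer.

Listing each PP by its span: [PP toward every village beside their comet before his pattern]; [PP beside their comet before his pattern]; [PP before his pattern]; [PP inside his broken argument] — that makes 4.

4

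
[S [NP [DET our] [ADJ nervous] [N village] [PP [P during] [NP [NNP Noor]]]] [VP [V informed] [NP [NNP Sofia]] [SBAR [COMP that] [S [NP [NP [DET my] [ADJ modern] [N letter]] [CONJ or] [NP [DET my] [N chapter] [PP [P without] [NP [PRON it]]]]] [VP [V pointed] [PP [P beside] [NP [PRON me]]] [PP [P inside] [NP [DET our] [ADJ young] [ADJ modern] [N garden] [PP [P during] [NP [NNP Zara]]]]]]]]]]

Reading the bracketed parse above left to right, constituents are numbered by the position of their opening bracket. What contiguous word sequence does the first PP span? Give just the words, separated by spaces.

during Noor

In left-to-right order the PP constituents are "during Noor"; "without it"; "beside me"; "inside our young modern garden during Zara"; "during Zara". Number 1 is "during Noor".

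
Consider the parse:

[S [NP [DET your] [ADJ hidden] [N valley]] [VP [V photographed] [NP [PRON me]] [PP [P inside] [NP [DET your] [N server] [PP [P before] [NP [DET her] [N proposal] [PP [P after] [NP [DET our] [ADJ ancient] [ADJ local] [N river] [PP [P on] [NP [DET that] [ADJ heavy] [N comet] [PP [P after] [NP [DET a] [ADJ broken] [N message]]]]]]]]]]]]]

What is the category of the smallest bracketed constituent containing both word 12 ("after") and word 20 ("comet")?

Word 12 lies under S → VP → PP → NP → PP → NP → PP → P; word 20 lies under S → VP → PP → NP → PP → NP → PP → NP → PP → NP → N. The lowest shared node is the PP.

PP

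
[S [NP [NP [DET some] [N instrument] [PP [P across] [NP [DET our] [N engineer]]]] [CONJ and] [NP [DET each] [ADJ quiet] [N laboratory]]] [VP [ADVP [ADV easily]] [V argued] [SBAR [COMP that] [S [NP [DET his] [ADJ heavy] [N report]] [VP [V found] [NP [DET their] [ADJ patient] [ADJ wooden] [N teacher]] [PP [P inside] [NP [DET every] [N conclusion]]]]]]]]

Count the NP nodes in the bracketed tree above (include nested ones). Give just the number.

7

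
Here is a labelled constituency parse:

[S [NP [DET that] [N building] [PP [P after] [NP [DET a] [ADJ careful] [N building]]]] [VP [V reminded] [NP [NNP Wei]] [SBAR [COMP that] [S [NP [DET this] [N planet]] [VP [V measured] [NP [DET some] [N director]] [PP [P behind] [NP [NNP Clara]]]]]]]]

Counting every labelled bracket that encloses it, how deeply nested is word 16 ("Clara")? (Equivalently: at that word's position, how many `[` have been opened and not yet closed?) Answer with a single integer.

Counting open brackets not yet closed at "Clara": [S [VP [SBAR [S [VP [PP [NP [NNP = 8.

8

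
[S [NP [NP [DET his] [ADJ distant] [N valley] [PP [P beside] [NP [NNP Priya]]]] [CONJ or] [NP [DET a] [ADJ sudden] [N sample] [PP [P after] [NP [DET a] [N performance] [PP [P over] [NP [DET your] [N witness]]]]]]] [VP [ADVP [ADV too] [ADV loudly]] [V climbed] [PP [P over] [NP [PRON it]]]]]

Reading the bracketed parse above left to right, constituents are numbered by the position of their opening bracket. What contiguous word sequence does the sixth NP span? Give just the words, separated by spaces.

The NP opening brackets appear, in order, over: "his distant valley beside Priya or a sudden sample after a performance over your witness"; "his distant valley beside Priya"; "Priya"; "a sudden sample after a performance over your witness"; "a performance over your witness"; "your witness"; "it". The sixth one spans "your witness".

your witness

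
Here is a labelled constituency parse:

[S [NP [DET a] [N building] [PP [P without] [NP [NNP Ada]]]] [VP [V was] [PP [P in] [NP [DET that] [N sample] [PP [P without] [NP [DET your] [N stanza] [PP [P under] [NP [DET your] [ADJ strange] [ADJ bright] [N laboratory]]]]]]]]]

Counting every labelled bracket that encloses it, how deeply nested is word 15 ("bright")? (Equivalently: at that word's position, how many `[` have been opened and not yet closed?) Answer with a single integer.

9

Path from the root down to the word: S → VP → PP → NP → PP → NP → PP → NP → ADJ. That is 9 enclosing brackets.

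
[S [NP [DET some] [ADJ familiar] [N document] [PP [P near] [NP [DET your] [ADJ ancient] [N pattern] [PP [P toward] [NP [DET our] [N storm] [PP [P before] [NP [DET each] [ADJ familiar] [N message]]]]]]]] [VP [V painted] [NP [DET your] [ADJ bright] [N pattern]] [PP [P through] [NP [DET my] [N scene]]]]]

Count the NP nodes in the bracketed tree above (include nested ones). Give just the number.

6

Scanning left to right, an opening `[NP` appears at word positions 1, 5, 9, 12, 16, 20 — 6 in total.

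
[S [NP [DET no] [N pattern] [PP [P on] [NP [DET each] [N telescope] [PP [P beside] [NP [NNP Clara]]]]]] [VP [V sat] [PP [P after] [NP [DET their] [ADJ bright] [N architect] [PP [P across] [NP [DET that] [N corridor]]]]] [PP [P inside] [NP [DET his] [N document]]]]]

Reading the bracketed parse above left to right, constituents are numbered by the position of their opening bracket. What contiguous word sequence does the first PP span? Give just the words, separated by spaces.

on each telescope beside Clara

Opening `[PP` markers occur at word positions 3, 6, 9, 13, 16; the first of these opens the constituent [PP on each telescope beside Clara].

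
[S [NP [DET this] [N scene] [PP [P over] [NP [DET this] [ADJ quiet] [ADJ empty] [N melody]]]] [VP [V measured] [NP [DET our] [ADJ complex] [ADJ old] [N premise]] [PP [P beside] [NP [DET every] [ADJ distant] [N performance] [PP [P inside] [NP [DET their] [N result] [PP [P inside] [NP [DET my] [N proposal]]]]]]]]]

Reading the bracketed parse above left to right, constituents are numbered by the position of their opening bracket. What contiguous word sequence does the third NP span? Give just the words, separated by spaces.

our complex old premise

Opening `[NP` markers occur at word positions 1, 4, 9, 14, 18, 21; the third of these opens the constituent [NP our complex old premise].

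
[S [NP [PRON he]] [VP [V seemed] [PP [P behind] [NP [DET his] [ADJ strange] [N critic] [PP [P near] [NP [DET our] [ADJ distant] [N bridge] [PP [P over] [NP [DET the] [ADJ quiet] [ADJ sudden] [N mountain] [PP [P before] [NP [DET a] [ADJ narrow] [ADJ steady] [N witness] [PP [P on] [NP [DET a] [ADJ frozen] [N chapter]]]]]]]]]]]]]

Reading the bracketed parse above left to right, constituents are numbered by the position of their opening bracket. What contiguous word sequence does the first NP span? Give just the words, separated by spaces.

he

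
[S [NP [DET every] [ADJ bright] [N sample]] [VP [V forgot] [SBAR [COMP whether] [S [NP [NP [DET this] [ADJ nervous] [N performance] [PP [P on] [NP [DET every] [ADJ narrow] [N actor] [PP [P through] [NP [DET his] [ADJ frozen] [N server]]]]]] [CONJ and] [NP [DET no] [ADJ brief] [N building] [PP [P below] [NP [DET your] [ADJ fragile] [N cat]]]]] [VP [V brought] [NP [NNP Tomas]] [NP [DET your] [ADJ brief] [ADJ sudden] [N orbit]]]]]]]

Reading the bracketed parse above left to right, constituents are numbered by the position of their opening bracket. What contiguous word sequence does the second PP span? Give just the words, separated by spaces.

through his frozen server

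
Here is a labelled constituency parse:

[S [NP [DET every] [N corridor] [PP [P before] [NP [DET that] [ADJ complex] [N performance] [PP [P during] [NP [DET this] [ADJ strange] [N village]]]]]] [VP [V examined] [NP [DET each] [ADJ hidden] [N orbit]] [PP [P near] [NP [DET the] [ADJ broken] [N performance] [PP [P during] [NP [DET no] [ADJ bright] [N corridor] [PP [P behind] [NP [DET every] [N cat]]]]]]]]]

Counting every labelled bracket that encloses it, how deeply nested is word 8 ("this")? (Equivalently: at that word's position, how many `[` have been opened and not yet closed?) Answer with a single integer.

7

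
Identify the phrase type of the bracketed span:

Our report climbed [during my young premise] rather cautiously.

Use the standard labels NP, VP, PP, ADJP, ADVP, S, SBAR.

PP

The bracketed span "during my young premise" is headed by "during", making it a prepositional phrase (PP).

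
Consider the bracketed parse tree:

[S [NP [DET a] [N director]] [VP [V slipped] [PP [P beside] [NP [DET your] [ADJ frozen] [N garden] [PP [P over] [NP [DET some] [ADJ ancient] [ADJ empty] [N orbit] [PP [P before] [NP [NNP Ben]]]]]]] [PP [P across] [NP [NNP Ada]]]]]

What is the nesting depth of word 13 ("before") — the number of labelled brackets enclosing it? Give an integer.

Counting open brackets not yet closed at "before": [S [VP [PP [NP [PP [NP [PP [P = 8.

8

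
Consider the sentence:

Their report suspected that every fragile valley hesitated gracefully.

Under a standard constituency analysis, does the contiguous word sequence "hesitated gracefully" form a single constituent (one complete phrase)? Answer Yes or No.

Yes

These words form the whole verb phrase headed by "hesitated", so yes — one constituent.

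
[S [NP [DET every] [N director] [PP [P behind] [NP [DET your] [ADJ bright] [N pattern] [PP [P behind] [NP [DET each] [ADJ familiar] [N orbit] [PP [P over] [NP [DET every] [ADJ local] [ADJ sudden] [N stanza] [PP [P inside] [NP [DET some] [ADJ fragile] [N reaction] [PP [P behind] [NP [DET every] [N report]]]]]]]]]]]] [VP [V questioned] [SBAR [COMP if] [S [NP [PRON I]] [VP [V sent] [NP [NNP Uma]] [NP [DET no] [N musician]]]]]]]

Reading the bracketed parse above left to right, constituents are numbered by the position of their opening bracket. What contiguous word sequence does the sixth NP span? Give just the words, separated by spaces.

every report

In left-to-right order the NP constituents are "every director behind your bright pattern behind each familiar orbit over every local sudden stanza inside some fragile reaction behind every report"; "your bright pattern behind each familiar orbit over every local sudden stanza inside some fragile reaction behind every report"; "each familiar orbit over every local sudden stanza inside some fragile reaction behind every report"; "every local sudden stanza inside some fragile reaction behind every report"; "some fragile reaction behind every report"; "every report"; "I"; "Uma"; "no musician". Number 6 is "every report".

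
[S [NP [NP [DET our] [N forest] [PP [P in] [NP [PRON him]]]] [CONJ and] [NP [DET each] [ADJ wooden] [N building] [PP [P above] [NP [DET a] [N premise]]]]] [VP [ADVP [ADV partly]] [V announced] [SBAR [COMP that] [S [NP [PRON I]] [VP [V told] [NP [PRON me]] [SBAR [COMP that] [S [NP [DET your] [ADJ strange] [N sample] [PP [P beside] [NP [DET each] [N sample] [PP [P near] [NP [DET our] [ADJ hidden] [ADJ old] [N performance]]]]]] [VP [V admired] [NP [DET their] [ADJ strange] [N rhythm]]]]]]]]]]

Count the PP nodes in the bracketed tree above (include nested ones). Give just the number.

4

Scanning left to right, an opening `[PP` appears at word positions 3, 9, 22, 25 — 4 in total.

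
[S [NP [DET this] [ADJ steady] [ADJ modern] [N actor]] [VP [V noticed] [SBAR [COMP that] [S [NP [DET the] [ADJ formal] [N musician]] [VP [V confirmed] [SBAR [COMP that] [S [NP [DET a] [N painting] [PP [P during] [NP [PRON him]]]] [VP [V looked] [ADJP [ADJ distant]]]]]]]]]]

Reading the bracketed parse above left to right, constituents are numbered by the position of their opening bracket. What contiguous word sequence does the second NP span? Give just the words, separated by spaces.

the formal musician

The NP opening brackets appear, in order, over: "this steady modern actor"; "the formal musician"; "a painting during him"; "him". The second one spans "the formal musician".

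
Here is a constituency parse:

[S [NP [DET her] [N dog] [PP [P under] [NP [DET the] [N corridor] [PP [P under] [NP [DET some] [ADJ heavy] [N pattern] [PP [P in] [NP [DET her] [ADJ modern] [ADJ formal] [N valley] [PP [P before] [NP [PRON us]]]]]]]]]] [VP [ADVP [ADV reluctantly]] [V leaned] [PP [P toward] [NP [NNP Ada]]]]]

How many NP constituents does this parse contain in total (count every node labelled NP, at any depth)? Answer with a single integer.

6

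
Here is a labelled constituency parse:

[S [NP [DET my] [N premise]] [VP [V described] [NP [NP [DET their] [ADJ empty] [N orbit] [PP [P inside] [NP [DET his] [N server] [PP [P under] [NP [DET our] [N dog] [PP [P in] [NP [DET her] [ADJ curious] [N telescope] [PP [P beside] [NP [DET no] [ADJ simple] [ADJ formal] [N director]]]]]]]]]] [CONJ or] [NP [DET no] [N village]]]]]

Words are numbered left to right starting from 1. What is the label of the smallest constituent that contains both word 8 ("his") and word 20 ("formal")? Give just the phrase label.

Both words fall inside [NP his server under our dog in her curious telescope beside no simple formal director] (words 8–21), and no smaller constituent contains them both. Label: NP.

NP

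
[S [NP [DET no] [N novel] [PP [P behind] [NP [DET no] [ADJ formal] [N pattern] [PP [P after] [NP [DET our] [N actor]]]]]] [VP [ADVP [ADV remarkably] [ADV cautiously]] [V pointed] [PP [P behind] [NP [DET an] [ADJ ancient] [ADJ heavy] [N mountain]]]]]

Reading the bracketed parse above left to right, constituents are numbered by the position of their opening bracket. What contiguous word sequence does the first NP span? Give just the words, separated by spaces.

no novel behind no formal pattern after our actor

Opening `[NP` markers occur at word positions 1, 4, 8, 14; the first of these opens the constituent [NP no novel behind no formal pattern after our actor].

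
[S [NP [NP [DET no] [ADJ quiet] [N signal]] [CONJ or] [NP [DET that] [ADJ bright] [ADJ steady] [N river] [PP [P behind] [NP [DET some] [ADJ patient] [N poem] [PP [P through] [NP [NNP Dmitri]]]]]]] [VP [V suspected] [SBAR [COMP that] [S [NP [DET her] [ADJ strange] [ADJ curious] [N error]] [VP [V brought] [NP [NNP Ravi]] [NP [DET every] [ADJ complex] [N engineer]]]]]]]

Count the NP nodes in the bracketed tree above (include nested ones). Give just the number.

Listing each NP by its span: [NP no quiet signal or that bright steady river behind some patient poem through Dmitri]; [NP no quiet signal]; [NP that bright steady river behind some patient poem through Dmitri]; [NP some patient poem through Dmitri]; [NP Dmitri]; [NP her strange curious error] … — that makes 8.

8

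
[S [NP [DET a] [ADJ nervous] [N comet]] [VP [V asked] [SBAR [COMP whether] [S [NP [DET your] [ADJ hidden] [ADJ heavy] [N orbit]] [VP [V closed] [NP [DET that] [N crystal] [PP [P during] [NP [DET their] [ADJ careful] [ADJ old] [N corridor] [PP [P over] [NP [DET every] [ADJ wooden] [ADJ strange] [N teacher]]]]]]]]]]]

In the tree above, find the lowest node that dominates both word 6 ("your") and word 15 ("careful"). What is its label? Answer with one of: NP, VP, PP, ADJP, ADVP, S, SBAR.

Both words fall inside [S your hidden heavy orbit closed that crystal during their careful old corridor over every wooden strange teacher] (words 6–22), and no smaller constituent contains them both. Label: S.

S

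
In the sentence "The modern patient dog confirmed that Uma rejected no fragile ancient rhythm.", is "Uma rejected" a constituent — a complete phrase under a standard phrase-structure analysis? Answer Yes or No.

No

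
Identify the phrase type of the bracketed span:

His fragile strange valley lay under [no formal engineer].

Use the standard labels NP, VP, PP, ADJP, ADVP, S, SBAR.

NP

The bracketed span "no formal engineer" is headed by "engineer", making it a noun phrase (NP).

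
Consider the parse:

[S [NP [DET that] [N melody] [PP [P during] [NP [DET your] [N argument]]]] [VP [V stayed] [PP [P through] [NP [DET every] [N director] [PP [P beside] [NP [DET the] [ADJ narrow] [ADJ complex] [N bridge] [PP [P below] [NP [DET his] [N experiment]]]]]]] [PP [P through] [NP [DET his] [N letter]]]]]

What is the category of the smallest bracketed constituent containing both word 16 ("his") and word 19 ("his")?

VP

The smallest bracket enclosing both words is [VP stayed through every director beside the narrow complex bridge below his experiment through his letter], so the label is VP.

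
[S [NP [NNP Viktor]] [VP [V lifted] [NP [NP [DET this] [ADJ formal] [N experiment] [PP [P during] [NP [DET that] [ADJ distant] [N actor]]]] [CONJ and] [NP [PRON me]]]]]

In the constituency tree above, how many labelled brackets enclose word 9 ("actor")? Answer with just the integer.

The word sits inside N, which is inside NP, inside PP, inside NP, inside NP, inside VP, inside S — 7 brackets in all.

7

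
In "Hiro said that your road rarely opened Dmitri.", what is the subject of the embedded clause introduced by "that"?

The subject of the embedded clause introduced by "that" is the NP immediately before the verb "opened": "your road".

your road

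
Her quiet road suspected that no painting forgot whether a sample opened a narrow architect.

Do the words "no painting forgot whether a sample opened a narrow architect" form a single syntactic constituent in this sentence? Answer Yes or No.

The sequence corresponds to a single S node — the clause "no painting forgot whether a sample opened a narrow architect".

Yes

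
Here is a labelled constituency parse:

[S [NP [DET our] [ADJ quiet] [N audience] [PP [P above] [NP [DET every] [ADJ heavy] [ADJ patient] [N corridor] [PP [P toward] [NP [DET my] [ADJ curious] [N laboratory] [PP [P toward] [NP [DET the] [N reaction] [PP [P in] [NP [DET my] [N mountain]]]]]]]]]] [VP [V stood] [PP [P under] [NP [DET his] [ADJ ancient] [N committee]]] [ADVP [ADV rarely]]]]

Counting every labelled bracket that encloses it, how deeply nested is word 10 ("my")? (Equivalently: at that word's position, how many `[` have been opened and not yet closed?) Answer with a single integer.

7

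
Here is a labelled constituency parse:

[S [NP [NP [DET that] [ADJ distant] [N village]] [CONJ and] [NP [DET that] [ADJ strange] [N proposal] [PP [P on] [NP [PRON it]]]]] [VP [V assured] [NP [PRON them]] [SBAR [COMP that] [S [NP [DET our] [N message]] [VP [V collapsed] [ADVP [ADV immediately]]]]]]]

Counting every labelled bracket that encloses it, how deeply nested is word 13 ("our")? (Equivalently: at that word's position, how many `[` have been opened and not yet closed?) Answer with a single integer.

Counting open brackets not yet closed at "our": [S [VP [SBAR [S [NP [DET = 6.

6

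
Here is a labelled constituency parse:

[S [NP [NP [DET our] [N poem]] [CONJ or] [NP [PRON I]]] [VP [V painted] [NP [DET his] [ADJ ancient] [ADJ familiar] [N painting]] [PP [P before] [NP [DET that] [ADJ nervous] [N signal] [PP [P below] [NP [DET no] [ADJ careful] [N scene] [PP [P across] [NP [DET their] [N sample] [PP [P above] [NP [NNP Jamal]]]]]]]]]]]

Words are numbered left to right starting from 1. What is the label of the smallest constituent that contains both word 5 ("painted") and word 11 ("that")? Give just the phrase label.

The smallest bracket enclosing both words is [VP painted his ancient familiar painting before that nervous signal below no careful scene across their sample above Jamal], so the label is VP.

VP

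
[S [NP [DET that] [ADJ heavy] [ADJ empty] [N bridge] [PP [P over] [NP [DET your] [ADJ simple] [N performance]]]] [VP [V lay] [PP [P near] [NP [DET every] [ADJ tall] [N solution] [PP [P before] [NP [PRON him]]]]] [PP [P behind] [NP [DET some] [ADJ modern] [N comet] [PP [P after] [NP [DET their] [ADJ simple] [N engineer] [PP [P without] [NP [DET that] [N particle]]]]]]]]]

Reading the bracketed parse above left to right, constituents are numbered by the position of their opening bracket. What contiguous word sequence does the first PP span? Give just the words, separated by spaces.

In left-to-right order the PP constituents are "over your simple performance"; "near every tall solution before him"; "before him"; "behind some modern comet after their simple engineer without that particle"; "after their simple engineer without that particle"; "without that particle". Number 1 is "over your simple performance".

over your simple performance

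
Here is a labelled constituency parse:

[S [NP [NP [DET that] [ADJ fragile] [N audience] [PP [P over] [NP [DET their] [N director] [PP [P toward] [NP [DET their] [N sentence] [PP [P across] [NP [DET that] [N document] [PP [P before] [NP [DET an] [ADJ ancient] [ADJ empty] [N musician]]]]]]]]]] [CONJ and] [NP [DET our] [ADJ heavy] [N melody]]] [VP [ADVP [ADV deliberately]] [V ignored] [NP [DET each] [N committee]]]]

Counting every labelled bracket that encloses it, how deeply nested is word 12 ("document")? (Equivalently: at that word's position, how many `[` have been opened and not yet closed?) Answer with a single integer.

10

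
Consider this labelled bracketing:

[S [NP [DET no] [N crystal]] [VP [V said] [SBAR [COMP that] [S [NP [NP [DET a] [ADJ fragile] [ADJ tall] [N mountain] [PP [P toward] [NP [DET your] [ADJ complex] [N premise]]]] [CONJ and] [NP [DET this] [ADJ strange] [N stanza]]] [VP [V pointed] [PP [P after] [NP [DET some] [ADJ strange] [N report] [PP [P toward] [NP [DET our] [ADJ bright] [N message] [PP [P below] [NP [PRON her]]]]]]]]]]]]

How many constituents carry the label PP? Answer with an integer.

4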